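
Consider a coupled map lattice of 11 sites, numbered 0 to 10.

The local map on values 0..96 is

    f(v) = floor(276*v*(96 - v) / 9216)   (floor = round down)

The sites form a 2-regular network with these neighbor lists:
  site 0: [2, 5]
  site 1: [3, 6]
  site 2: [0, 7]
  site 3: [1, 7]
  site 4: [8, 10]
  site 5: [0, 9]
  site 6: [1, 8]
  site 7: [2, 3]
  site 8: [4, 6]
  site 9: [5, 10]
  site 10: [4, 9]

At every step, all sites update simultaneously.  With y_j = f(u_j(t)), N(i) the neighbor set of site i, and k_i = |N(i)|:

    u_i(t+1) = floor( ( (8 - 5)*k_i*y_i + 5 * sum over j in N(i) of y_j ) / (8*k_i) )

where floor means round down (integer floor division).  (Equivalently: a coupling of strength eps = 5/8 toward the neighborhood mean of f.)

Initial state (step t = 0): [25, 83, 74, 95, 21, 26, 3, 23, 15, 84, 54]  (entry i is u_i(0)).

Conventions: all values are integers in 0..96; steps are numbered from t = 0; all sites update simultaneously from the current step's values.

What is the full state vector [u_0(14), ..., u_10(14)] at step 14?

Simulating step by step:
t=0: [25, 83, 74, 95, 21, 26, 3, 23, 15, 84, 54]
t=1: [51, 15, 50, 26, 49, 46, 24, 34, 30, 49, 49]
t=2: [68, 46, 66, 51, 65, 68, 48, 61, 59, 68, 68]
t=3: [57, 68, 59, 66, 60, 57, 67, 63, 64, 57, 57]
t=4: [65, 57, 64, 59, 63, 66, 58, 62, 61, 66, 65]
t=5: [60, 65, 61, 64, 61, 59, 65, 63, 63, 59, 60]
t=6: [64, 60, 63, 61, 63, 64, 60, 62, 61, 64, 64]
t=7: [61, 63, 62, 63, 62, 61, 63, 62, 63, 61, 61]
t=8: [63, 62, 63, 62, 62, 63, 62, 62, 62, 63, 63]
t=9: [62, 63, 62, 63, 62, 62, 63, 62, 63, 62, 62]
t=10: [63, 62, 63, 62, 62, 63, 62, 62, 62, 63, 63]
t=11: [62, 63, 62, 63, 62, 62, 63, 62, 63, 62, 62]
t=12: [63, 62, 63, 62, 62, 63, 62, 62, 62, 63, 63]
t=13: [62, 63, 62, 63, 62, 62, 63, 62, 63, 62, 62]
t=14: [63, 62, 63, 62, 62, 63, 62, 62, 62, 63, 63]

Answer: [63, 62, 63, 62, 62, 63, 62, 62, 62, 63, 63]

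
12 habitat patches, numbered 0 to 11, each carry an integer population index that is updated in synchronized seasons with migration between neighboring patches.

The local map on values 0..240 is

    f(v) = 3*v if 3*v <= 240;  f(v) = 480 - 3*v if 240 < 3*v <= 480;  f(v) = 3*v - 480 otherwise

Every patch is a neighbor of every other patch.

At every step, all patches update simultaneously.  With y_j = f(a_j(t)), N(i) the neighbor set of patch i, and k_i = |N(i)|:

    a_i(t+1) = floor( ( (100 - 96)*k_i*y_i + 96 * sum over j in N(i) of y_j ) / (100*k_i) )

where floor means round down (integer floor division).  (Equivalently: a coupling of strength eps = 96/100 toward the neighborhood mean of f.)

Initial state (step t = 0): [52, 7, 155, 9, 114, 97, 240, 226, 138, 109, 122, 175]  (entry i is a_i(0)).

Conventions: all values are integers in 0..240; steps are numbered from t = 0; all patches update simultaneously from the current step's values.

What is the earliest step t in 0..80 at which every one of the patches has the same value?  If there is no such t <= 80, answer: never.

Simulating step by step:
t=0: [52, 7, 155, 9, 114, 97, 240, 226, 138, 109, 122, 175]  (not all equal)
t=1: [111, 117, 118, 117, 112, 109, 107, 109, 115, 111, 113, 116]  (not all equal)
t=2: [140, 141, 141, 141, 141, 140, 140, 140, 141, 140, 141, 141]  (not all equal)
t=3: [58, 58, 58, 58, 58, 58, 58, 58, 58, 58, 58, 58]  (all equal)

Answer: 3
Key observation: Synchronization is absorbing here: once all patches are equal they stay equal, and step 3 is the first all-equal step.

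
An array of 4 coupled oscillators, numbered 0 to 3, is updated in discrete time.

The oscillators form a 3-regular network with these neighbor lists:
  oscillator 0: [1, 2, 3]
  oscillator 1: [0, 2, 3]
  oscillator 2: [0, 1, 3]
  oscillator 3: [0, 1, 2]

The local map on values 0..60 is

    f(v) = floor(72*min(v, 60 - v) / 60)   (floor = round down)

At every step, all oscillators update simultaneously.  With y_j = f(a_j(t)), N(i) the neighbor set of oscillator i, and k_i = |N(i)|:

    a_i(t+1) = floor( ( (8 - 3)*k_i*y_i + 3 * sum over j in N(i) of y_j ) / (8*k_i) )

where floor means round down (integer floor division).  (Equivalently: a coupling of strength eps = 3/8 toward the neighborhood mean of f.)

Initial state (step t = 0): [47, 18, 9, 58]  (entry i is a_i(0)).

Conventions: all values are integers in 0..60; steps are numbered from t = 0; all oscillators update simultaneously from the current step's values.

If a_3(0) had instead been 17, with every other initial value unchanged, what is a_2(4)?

Simulating step by step:
t=0: [47, 18, 9, 17]
t=1: [15, 18, 13, 18]
t=2: [18, 19, 16, 19]
t=3: [21, 21, 20, 21]
t=4: [24, 24, 24, 24]

Answer: a_2(4) = 24
Key observation: This trace re-runs the system from the modified initial state.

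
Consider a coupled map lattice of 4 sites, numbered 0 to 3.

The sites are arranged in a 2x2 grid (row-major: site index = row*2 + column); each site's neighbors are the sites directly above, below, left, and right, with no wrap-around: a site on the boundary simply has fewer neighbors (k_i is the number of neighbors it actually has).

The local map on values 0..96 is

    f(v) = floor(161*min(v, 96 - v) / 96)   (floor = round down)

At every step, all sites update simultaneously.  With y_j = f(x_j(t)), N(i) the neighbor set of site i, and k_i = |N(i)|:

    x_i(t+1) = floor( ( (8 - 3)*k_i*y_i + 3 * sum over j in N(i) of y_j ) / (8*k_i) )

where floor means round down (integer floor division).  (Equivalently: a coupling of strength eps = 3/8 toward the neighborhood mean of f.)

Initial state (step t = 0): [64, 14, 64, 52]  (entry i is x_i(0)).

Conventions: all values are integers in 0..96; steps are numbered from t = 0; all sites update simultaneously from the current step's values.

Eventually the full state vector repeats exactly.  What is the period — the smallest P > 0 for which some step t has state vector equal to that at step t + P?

Answer: 2
Key observation: The state at step 6, [61, 60, 60, 58], reappears at step 8 — and no state repeats earlier — so the cycle the system enters has period 2.

Derivation:
t=0: [64, 14, 64, 52]
t=1: [47, 38, 56, 59]
t=2: [73, 65, 68, 63]
t=3: [41, 49, 46, 52]
t=4: [71, 75, 74, 74]
t=5: [38, 36, 36, 35]
t=6: [61, 60, 60, 58]
t=7: [58, 60, 60, 61]
t=8: [61, 60, 60, 58]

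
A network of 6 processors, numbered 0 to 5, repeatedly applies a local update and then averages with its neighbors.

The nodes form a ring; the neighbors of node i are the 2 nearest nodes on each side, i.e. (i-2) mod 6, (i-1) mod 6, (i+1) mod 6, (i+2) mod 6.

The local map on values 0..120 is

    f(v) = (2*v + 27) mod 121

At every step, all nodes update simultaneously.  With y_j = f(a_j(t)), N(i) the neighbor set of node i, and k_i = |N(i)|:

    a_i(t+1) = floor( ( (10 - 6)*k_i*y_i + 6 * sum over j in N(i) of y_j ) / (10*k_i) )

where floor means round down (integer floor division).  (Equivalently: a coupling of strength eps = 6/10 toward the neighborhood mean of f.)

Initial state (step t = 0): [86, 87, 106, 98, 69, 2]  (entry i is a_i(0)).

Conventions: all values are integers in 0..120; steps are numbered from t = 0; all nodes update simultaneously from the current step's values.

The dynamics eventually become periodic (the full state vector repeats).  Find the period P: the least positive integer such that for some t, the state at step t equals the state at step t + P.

Answer: 10
Key observation: The state at step 37, [71, 74, 74, 74, 71, 71], reappears at step 47 — and no state repeats earlier — so the cycle the system enters has period 10.

Derivation:
t=0: [86, 87, 106, 98, 69, 2]
t=1: [72, 81, 92, 81, 66, 58]
t=2: [52, 61, 69, 59, 49, 42]
t=3: [32, 39, 27, 37, 29, 54]
t=4: [79, 85, 89, 83, 77, 62]
t=5: [63, 67, 74, 66, 61, 52]
t=6: [32, 36, 42, 35, 31, 24]
t=7: [92, 95, 100, 94, 91, 86]
t=8: [91, 93, 97, 92, 90, 86]
t=9: [88, 90, 93, 89, 87, 84]
t=10: [82, 84, 86, 83, 81, 79]
t=11: [70, 72, 73, 71, 69, 68]
t=12: [46, 48, 49, 47, 45, 45]
t=13: [83, 36, 37, 36, 82, 82]
t=14: [79, 90, 91, 90, 79, 79]
t=15: [70, 79, 80, 79, 70, 70]
t=16: [51, 58, 59, 58, 51, 51]
t=17: [12, 18, 18, 18, 12, 12]
t=18: [54, 59, 59, 59, 54, 54]
t=19: [17, 21, 21, 21, 17, 17]
t=20: [63, 66, 66, 66, 63, 63]
t=21: [33, 36, 36, 36, 33, 33]
t=22: [94, 97, 97, 97, 94, 94]
t=23: [95, 98, 98, 98, 95, 95]
t=24: [97, 100, 100, 100, 97, 97]
t=25: [101, 104, 104, 104, 101, 101]
t=26: [109, 112, 112, 112, 109, 109]
t=27: [4, 7, 7, 7, 4, 4]
t=28: [36, 39, 39, 39, 36, 36]
t=29: [100, 103, 103, 103, 100, 100]
t=30: [107, 110, 110, 110, 107, 107]
t=31: [85, 39, 39, 39, 85, 85]
t=32: [84, 96, 96, 96, 84, 84]
t=33: [81, 90, 90, 90, 81, 81]
t=34: [73, 80, 80, 80, 73, 73]
t=35: [56, 61, 61, 61, 56, 56]
t=36: [21, 25, 25, 25, 21, 21]
t=37: [71, 74, 74, 74, 71, 71]
t=38: [49, 52, 52, 52, 49, 49]
t=39: [5, 8, 8, 8, 5, 5]
t=40: [38, 41, 41, 41, 38, 38]
t=41: [104, 107, 107, 107, 104, 104]
t=42: [115, 118, 118, 118, 115, 115]
t=43: [16, 19, 19, 19, 16, 16]
t=44: [60, 63, 63, 63, 60, 60]
t=45: [27, 30, 30, 30, 27, 27]
t=46: [82, 85, 85, 85, 82, 82]
t=47: [71, 74, 74, 74, 71, 71]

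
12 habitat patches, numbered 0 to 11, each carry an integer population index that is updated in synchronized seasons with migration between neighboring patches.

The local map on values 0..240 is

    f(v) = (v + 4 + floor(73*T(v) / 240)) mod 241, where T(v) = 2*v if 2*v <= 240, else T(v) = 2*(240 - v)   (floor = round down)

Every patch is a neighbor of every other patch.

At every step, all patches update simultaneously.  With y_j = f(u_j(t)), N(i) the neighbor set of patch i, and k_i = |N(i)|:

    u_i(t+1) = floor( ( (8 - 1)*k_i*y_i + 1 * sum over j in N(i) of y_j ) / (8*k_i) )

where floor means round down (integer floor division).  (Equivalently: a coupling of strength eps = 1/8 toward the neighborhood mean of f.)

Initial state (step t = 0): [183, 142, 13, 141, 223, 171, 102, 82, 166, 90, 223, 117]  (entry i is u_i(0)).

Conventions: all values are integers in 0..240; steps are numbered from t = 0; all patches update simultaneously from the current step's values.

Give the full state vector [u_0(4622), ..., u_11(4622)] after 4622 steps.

Simulating step by step:
t=0: [183, 142, 13, 141, 223, 171, 102, 82, 166, 90, 223, 117]
t=1: [215, 202, 45, 202, 229, 211, 170, 141, 210, 152, 229, 190]
t=2: [231, 226, 94, 226, 235, 229, 215, 206, 229, 209, 235, 222]
t=3: [233, 231, 159, 231, 26, 232, 228, 224, 232, 225, 26, 229]
t=4: [25, 232, 208, 232, 64, 232, 231, 229, 232, 230, 64, 231]
t=5: [65, 234, 226, 234, 118, 234, 234, 233, 234, 234, 118, 234]
t=6: [101, 8, 213, 8, 175, 8, 8, 8, 8, 8, 175, 8]
t=7: [154, 24, 212, 24, 199, 24, 24, 24, 24, 24, 199, 24]
t=8: [195, 50, 215, 50, 210, 50, 50, 50, 50, 50, 210, 50]
t=9: [213, 90, 220, 90, 218, 90, 90, 90, 90, 90, 218, 90]
t=10: [225, 151, 227, 151, 227, 151, 151, 151, 151, 151, 227, 151]
t=11: [235, 210, 235, 210, 235, 210, 210, 210, 210, 210, 235, 210]
t=12: [22, 221, 22, 221, 22, 221, 221, 221, 221, 221, 22, 221]
t=13: [56, 227, 56, 227, 56, 227, 227, 227, 227, 227, 56, 227]
t=14: [107, 231, 107, 231, 107, 231, 231, 231, 231, 231, 107, 231]
t=15: [181, 237, 181, 237, 181, 237, 237, 237, 237, 237, 181, 237]
t=16: [200, 10, 200, 10, 200, 10, 10, 10, 10, 10, 200, 10]
t=17: [209, 29, 209, 29, 209, 29, 29, 29, 29, 29, 209, 29]
t=18: [214, 58, 214, 58, 214, 58, 58, 58, 58, 58, 214, 58]
t=19: [220, 103, 220, 103, 220, 103, 103, 103, 103, 103, 220, 103]
t=20: [229, 172, 229, 172, 229, 172, 172, 172, 172, 172, 229, 172]
t=21: [237, 218, 237, 218, 237, 218, 218, 218, 218, 218, 237, 218]
t=22: [22, 224, 22, 224, 22, 224, 224, 224, 224, 224, 22, 224]
t=23: [57, 228, 57, 228, 57, 228, 228, 228, 228, 228, 57, 228]
t=24: [108, 232, 108, 232, 108, 232, 232, 232, 232, 232, 108, 232]
t=25: [182, 237, 182, 237, 182, 237, 237, 237, 237, 237, 182, 237]
t=26: [201, 11, 201, 11, 201, 11, 11, 11, 11, 11, 201, 11]
t=27: [209, 30, 209, 30, 209, 30, 30, 30, 30, 30, 209, 30]
t=28: [214, 60, 214, 60, 214, 60, 60, 60, 60, 60, 214, 60]
t=29: [220, 106, 220, 106, 220, 106, 106, 106, 106, 106, 220, 106]
t=30: [230, 176, 230, 176, 230, 176, 176, 176, 176, 176, 230, 176]
t=31: [238, 219, 238, 219, 238, 219, 219, 219, 219, 219, 238, 219]
t=32: [23, 224, 23, 224, 23, 224, 224, 224, 224, 224, 23, 224]
t=33: [57, 228, 57, 228, 57, 228, 228, 228, 228, 228, 57, 228]

Answer: [23, 224, 23, 224, 23, 224, 224, 224, 224, 224, 23, 224]
Key observation: The state at step 23, [57, 228, 57, 228, 57, 228, 228, 228, 228, 228, 57, 228], reappears at step 33: the system is in a cycle of period 10 from step 23 on.  Therefore the state at step 4622 equals the state at step 23 + ((4622 - 23) mod 10) = 32, which is [23, 224, 23, 224, 23, 224, 224, 224, 224, 224, 23, 224].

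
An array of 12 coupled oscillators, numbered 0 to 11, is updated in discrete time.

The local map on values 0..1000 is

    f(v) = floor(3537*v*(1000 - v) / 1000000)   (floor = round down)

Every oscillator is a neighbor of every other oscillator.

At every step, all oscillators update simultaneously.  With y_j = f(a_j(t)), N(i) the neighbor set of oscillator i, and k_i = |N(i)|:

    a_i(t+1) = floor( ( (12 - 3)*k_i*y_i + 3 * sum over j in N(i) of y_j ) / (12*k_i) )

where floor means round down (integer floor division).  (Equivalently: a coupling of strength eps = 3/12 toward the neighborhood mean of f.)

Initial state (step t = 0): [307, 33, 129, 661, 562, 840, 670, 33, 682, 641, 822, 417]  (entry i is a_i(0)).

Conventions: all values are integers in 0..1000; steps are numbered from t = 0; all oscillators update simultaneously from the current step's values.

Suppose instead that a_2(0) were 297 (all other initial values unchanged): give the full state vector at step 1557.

Answer: [883, 883, 883, 883, 883, 883, 883, 883, 883, 883, 883, 883]
Key observation: The state at step 21, [883, 883, 883, 883, 883, 883, 883, 883, 883, 883, 883, 883], reappears at step 29: the system is in a cycle of period 8 from step 21 on.  Therefore the state at step 1557 equals the state at step 21 + ((1557 - 21) mod 8) = 21, which is [883, 883, 883, 883, 883, 883, 883, 883, 883, 883, 883, 883].

Derivation:
t=0: [307, 33, 297, 661, 562, 840, 670, 33, 682, 641, 822, 417]
t=1: [719, 253, 709, 748, 805, 517, 741, 253, 730, 763, 548, 797]
t=2: [708, 675, 719, 674, 593, 831, 682, 675, 696, 654, 826, 605]
t=3: [731, 763, 719, 764, 820, 560, 757, 763, 743, 781, 569, 814]
t=4: [688, 647, 702, 646, 562, 816, 655, 647, 673, 622, 813, 572]
t=5: [759, 794, 744, 795, 840, 593, 788, 794, 773, 811, 598, 836]
t=6: [639, 590, 659, 588, 515, 790, 598, 590, 620, 563, 787, 521]
t=7: [812, 841, 797, 842, 861, 645, 837, 841, 825, 852, 650, 861]
t=8: [537, 489, 561, 487, 453, 734, 496, 489, 516, 470, 730, 453]
t=9: [870, 873, 864, 873, 868, 733, 874, 873, 873, 872, 738, 868]
t=10: [412, 406, 423, 406, 416, 624, 404, 406, 406, 408, 618, 416]
t=11: [854, 851, 859, 851, 856, 835, 851, 851, 851, 853, 839, 856]
t=12: [443, 448, 433, 448, 438, 476, 448, 448, 448, 444, 469, 438]
t=13: [872, 873, 869, 873, 871, 879, 873, 873, 873, 873, 878, 871]
t=14: [393, 391, 399, 391, 395, 380, 391, 391, 391, 391, 381, 395]
t=15: [842, 841, 846, 841, 844, 835, 841, 841, 841, 841, 836, 844]
t=16: [470, 471, 463, 471, 466, 482, 471, 471, 471, 471, 480, 466]
t=17: [880, 880, 879, 880, 880, 882, 880, 880, 880, 880, 881, 880]
t=18: [372, 372, 375, 372, 372, 369, 372, 372, 372, 372, 370, 372]
t=19: [825, 825, 827, 825, 825, 823, 825, 825, 825, 825, 824, 825]
t=20: [510, 510, 507, 510, 510, 513, 510, 510, 510, 510, 511, 510]
t=21: [883, 883, 883, 883, 883, 883, 883, 883, 883, 883, 883, 883]
t=22: [365, 365, 365, 365, 365, 365, 365, 365, 365, 365, 365, 365]
t=23: [819, 819, 819, 819, 819, 819, 819, 819, 819, 819, 819, 819]
t=24: [524, 524, 524, 524, 524, 524, 524, 524, 524, 524, 524, 524]
t=25: [882, 882, 882, 882, 882, 882, 882, 882, 882, 882, 882, 882]
t=26: [368, 368, 368, 368, 368, 368, 368, 368, 368, 368, 368, 368]
t=27: [822, 822, 822, 822, 822, 822, 822, 822, 822, 822, 822, 822]
t=28: [517, 517, 517, 517, 517, 517, 517, 517, 517, 517, 517, 517]
t=29: [883, 883, 883, 883, 883, 883, 883, 883, 883, 883, 883, 883]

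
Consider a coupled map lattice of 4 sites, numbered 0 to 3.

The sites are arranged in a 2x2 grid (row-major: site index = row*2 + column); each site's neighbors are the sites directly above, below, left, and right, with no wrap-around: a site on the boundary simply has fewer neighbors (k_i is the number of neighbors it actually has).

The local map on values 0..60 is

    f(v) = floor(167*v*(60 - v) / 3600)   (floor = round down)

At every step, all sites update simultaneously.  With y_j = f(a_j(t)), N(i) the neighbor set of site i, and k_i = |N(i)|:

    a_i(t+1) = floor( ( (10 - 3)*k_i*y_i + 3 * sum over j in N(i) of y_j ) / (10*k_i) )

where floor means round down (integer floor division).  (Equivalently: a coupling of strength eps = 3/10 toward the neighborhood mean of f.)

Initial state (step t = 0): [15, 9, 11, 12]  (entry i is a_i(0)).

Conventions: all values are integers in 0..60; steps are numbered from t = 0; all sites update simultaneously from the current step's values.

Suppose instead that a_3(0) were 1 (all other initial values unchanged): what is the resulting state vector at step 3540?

Answer: [37, 37, 37, 37]
Key observation: The state at step 4, [37, 37, 37, 37], reappears at step 6: the system is in a cycle of period 2 from step 4 on.  Therefore the state at step 3540 equals the state at step 4 + ((3540 - 4) mod 2) = 4, which is [37, 37, 37, 37].

Derivation:
t=0: [15, 9, 11, 1]
t=1: [28, 19, 22, 8]
t=2: [39, 34, 35, 24]
t=3: [38, 40, 39, 40]
t=4: [37, 37, 37, 37]
t=5: [39, 39, 39, 39]
t=6: [37, 37, 37, 37]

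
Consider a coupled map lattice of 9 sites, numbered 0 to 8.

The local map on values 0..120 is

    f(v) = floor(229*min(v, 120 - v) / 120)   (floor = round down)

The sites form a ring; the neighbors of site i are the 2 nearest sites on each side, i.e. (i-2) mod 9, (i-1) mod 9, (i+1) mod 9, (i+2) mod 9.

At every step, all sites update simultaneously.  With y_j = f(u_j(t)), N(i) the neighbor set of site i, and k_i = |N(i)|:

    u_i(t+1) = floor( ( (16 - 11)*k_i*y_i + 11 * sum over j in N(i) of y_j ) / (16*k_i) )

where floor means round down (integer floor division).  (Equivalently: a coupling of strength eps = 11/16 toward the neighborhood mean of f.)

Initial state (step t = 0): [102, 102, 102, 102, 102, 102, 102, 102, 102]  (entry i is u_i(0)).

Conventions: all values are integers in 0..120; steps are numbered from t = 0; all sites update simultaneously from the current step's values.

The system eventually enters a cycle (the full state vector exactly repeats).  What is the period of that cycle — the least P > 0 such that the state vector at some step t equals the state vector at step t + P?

Answer: 16
Key observation: The state at step 22, [76, 76, 76, 76, 76, 76, 76, 76, 76], reappears at step 38 — and no state repeats earlier — so the cycle the system enters has period 16.

Derivation:
t=0: [102, 102, 102, 102, 102, 102, 102, 102, 102]
t=1: [34, 34, 34, 34, 34, 34, 34, 34, 34]
t=2: [64, 64, 64, 64, 64, 64, 64, 64, 64]
t=3: [106, 106, 106, 106, 106, 106, 106, 106, 106]
t=4: [26, 26, 26, 26, 26, 26, 26, 26, 26]
t=5: [49, 49, 49, 49, 49, 49, 49, 49, 49]
t=6: [93, 93, 93, 93, 93, 93, 93, 93, 93]
t=7: [51, 51, 51, 51, 51, 51, 51, 51, 51]
t=8: [97, 97, 97, 97, 97, 97, 97, 97, 97]
t=9: [43, 43, 43, 43, 43, 43, 43, 43, 43]
t=10: [82, 82, 82, 82, 82, 82, 82, 82, 82]
t=11: [72, 72, 72, 72, 72, 72, 72, 72, 72]
t=12: [91, 91, 91, 91, 91, 91, 91, 91, 91]
t=13: [55, 55, 55, 55, 55, 55, 55, 55, 55]
t=14: [104, 104, 104, 104, 104, 104, 104, 104, 104]
t=15: [30, 30, 30, 30, 30, 30, 30, 30, 30]
t=16: [57, 57, 57, 57, 57, 57, 57, 57, 57]
t=17: [108, 108, 108, 108, 108, 108, 108, 108, 108]
t=18: [22, 22, 22, 22, 22, 22, 22, 22, 22]
t=19: [41, 41, 41, 41, 41, 41, 41, 41, 41]
t=20: [78, 78, 78, 78, 78, 78, 78, 78, 78]
t=21: [80, 80, 80, 80, 80, 80, 80, 80, 80]
t=22: [76, 76, 76, 76, 76, 76, 76, 76, 76]
t=23: [83, 83, 83, 83, 83, 83, 83, 83, 83]
t=24: [70, 70, 70, 70, 70, 70, 70, 70, 70]
t=25: [95, 95, 95, 95, 95, 95, 95, 95, 95]
t=26: [47, 47, 47, 47, 47, 47, 47, 47, 47]
t=27: [89, 89, 89, 89, 89, 89, 89, 89, 89]
t=28: [59, 59, 59, 59, 59, 59, 59, 59, 59]
t=29: [112, 112, 112, 112, 112, 112, 112, 112, 112]
t=30: [15, 15, 15, 15, 15, 15, 15, 15, 15]
t=31: [28, 28, 28, 28, 28, 28, 28, 28, 28]
t=32: [53, 53, 53, 53, 53, 53, 53, 53, 53]
t=33: [101, 101, 101, 101, 101, 101, 101, 101, 101]
t=34: [36, 36, 36, 36, 36, 36, 36, 36, 36]
t=35: [68, 68, 68, 68, 68, 68, 68, 68, 68]
t=36: [99, 99, 99, 99, 99, 99, 99, 99, 99]
t=37: [40, 40, 40, 40, 40, 40, 40, 40, 40]
t=38: [76, 76, 76, 76, 76, 76, 76, 76, 76]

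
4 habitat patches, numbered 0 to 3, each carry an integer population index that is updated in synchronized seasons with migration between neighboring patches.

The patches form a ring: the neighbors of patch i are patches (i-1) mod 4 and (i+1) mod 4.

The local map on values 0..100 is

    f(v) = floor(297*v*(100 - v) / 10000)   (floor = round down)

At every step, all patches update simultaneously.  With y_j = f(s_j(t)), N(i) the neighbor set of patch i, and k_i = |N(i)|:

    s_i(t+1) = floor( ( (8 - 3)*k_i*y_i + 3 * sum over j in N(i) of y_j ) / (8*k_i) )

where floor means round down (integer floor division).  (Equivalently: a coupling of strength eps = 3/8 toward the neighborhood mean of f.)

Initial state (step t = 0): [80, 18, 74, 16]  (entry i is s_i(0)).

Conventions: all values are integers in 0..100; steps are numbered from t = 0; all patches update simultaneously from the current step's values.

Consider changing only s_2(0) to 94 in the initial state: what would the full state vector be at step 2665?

Simulating step by step:
t=0: [80, 18, 94, 16]
t=1: [44, 38, 25, 36]
t=2: [71, 67, 60, 66]
t=3: [62, 65, 68, 66]
t=4: [68, 66, 64, 66]
t=5: [64, 66, 67, 66]
t=6: [67, 66, 65, 66]
t=7: [65, 66, 66, 66]
t=8: [66, 66, 66, 66]
t=9: [66, 66, 66, 66]

Answer: [66, 66, 66, 66]
Key observation: The state at step 8, [66, 66, 66, 66], reappears at step 9: the system is in a cycle of period 1 from step 8 on.  Therefore the state at step 2665 equals the state at step 8 + ((2665 - 8) mod 1) = 8, which is [66, 66, 66, 66].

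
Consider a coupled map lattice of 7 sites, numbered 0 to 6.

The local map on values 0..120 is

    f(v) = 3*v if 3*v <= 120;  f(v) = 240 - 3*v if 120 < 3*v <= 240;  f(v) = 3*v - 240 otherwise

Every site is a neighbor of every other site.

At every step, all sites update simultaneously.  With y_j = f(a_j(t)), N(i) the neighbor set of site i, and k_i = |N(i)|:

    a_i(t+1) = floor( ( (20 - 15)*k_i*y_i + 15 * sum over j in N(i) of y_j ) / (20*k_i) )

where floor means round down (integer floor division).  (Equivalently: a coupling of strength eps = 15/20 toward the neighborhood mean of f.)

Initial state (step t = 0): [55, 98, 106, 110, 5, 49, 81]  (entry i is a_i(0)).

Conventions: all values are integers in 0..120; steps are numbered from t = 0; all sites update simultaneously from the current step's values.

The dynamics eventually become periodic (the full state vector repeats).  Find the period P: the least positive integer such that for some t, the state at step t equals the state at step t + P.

Answer: 4
Key observation: The state at step 5, [114, 114, 114, 114, 114, 114, 114], reappears at step 9 — and no state repeats earlier — so the cycle the system enters has period 4.

Derivation:
t=0: [55, 98, 106, 110, 5, 49, 81]
t=1: [60, 57, 60, 62, 52, 62, 51]
t=2: [66, 67, 66, 65, 69, 65, 69]
t=3: [40, 39, 40, 40, 39, 40, 39]
t=4: [118, 118, 118, 118, 118, 118, 118]
t=5: [114, 114, 114, 114, 114, 114, 114]
t=6: [102, 102, 102, 102, 102, 102, 102]
t=7: [66, 66, 66, 66, 66, 66, 66]
t=8: [42, 42, 42, 42, 42, 42, 42]
t=9: [114, 114, 114, 114, 114, 114, 114]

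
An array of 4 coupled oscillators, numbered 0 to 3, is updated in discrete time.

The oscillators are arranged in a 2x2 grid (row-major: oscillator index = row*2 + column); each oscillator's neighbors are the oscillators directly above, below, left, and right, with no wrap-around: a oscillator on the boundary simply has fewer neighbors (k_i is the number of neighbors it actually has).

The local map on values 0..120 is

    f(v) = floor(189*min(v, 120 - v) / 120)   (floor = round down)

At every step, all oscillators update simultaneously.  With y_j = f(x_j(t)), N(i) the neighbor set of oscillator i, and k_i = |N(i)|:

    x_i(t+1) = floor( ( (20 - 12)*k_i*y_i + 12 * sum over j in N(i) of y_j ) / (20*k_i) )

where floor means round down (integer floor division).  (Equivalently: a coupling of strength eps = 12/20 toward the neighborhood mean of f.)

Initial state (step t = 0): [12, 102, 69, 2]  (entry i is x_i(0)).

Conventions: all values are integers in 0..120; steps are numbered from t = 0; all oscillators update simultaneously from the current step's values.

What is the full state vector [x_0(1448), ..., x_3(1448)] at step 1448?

Answer: [53, 53, 53, 53]
Key observation: The state at step 12, [70, 70, 70, 70], reappears at step 23: the system is in a cycle of period 11 from step 12 on.  Therefore the state at step 1448 equals the state at step 12 + ((1448 - 12) mod 11) = 18, which is [53, 53, 53, 53].

Derivation:
t=0: [12, 102, 69, 2]
t=1: [39, 17, 38, 33]
t=2: [49, 44, 57, 45]
t=3: [78, 71, 79, 75]
t=4: [68, 71, 66, 70]
t=5: [81, 78, 81, 79]
t=6: [62, 63, 61, 63]
t=7: [90, 89, 90, 89]
t=8: [47, 47, 47, 47]
t=9: [74, 74, 74, 74]
t=10: [72, 72, 72, 72]
t=11: [75, 75, 75, 75]
t=12: [70, 70, 70, 70]
t=13: [78, 78, 78, 78]
t=14: [66, 66, 66, 66]
t=15: [85, 85, 85, 85]
t=16: [55, 55, 55, 55]
t=17: [86, 86, 86, 86]
t=18: [53, 53, 53, 53]
t=19: [83, 83, 83, 83]
t=20: [58, 58, 58, 58]
t=21: [91, 91, 91, 91]
t=22: [45, 45, 45, 45]
t=23: [70, 70, 70, 70]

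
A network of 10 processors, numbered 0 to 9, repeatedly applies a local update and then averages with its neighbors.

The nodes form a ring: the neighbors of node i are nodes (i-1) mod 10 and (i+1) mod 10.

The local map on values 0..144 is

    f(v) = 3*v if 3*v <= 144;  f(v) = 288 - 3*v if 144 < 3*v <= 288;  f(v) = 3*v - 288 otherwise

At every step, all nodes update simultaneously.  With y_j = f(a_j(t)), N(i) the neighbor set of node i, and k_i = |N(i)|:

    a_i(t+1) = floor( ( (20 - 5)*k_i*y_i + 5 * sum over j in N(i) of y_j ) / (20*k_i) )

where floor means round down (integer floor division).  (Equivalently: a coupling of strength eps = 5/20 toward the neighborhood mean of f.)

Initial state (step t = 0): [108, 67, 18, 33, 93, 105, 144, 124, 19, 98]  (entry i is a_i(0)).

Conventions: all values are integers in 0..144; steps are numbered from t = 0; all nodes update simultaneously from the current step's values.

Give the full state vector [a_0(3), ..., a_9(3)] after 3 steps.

Answer: [27, 60, 46, 112, 80, 39, 71, 108, 43, 71]

Derivation:
t=0: [108, 67, 18, 33, 93, 105, 144, 124, 19, 98]
t=1: [38, 76, 63, 82, 22, 39, 121, 88, 54, 16]
t=2: [99, 71, 87, 52, 69, 105, 73, 43, 103, 66]
t=3: [27, 60, 46, 112, 80, 39, 71, 108, 43, 71]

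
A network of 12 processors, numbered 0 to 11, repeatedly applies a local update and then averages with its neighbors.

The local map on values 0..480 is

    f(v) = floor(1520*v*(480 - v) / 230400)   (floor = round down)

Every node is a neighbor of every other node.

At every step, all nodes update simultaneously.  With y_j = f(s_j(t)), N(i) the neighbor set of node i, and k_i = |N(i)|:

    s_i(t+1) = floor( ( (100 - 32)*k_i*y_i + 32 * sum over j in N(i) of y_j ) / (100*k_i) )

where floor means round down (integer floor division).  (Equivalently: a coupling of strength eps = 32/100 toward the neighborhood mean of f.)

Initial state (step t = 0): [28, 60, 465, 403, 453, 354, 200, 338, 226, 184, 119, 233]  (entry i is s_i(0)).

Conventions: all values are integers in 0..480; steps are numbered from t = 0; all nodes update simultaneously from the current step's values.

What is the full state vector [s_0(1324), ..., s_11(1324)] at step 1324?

Answer: [378, 378, 378, 378, 378, 378, 378, 378, 378, 378, 378, 378]
Key observation: The state at step 20, [378, 378, 378, 378, 378, 378, 378, 378, 378, 378, 378, 378], reappears at step 22: the system is in a cycle of period 2 from step 20 on.  Therefore the state at step 1324 equals the state at step 20 + ((1324 - 20) mod 2) = 20, which is [378, 378, 378, 378, 378, 378, 378, 378, 378, 378, 378, 378].

Derivation:
t=0: [28, 60, 465, 403, 453, 354, 200, 338, 226, 184, 119, 233]
t=1: [140, 194, 115, 218, 138, 277, 326, 291, 332, 319, 270, 332]
t=2: [322, 356, 297, 363, 320, 359, 333, 353, 329, 338, 361, 329]
t=3: [327, 298, 342, 291, 328, 295, 318, 301, 322, 314, 293, 322]
t=4: [334, 352, 322, 355, 333, 354, 340, 350, 337, 343, 354, 337]
t=5: [316, 301, 326, 298, 317, 299, 312, 303, 314, 309, 299, 314]
t=6: [343, 352, 336, 353, 342, 353, 345, 351, 344, 347, 353, 344]
t=7: [307, 299, 313, 298, 308, 298, 305, 300, 306, 303, 298, 306]
t=8: [350, 355, 347, 355, 350, 355, 352, 354, 351, 352, 355, 351]
t=9: [298, 293, 301, 293, 298, 293, 296, 294, 297, 296, 293, 297]
t=10: [357, 360, 356, 360, 357, 360, 358, 359, 358, 358, 360, 358]
t=11: [288, 285, 289, 285, 288, 285, 287, 286, 287, 287, 285, 287]
t=12: [364, 365, 364, 365, 364, 365, 365, 365, 365, 365, 365, 365]
t=13: [277, 276, 277, 276, 277, 276, 276, 276, 276, 276, 276, 276]
t=14: [370, 370, 370, 370, 370, 370, 370, 370, 370, 370, 370, 370]
t=15: [268, 268, 268, 268, 268, 268, 268, 268, 268, 268, 268, 268]
t=16: [374, 374, 374, 374, 374, 374, 374, 374, 374, 374, 374, 374]
t=17: [261, 261, 261, 261, 261, 261, 261, 261, 261, 261, 261, 261]
t=18: [377, 377, 377, 377, 377, 377, 377, 377, 377, 377, 377, 377]
t=19: [256, 256, 256, 256, 256, 256, 256, 256, 256, 256, 256, 256]
t=20: [378, 378, 378, 378, 378, 378, 378, 378, 378, 378, 378, 378]
t=21: [254, 254, 254, 254, 254, 254, 254, 254, 254, 254, 254, 254]
t=22: [378, 378, 378, 378, 378, 378, 378, 378, 378, 378, 378, 378]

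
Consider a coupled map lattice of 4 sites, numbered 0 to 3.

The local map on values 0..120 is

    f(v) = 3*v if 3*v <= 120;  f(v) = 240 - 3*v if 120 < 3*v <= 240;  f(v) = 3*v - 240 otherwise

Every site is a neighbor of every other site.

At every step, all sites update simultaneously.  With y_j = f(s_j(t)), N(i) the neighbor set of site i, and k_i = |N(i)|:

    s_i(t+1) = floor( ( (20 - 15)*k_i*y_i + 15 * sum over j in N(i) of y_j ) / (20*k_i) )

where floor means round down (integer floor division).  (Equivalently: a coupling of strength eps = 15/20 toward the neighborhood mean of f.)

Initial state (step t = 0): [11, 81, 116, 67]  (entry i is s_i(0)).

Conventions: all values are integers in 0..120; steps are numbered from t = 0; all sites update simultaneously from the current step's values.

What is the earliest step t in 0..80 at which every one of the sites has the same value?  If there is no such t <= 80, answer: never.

Answer: 1
Key observation: Synchronization is absorbing here: once all sites are equal they stay equal, and step 1 is the first all-equal step.

Derivation:
t=0: [11, 81, 116, 67]  (not all equal)
t=1: [45, 45, 45, 45]  (all equal)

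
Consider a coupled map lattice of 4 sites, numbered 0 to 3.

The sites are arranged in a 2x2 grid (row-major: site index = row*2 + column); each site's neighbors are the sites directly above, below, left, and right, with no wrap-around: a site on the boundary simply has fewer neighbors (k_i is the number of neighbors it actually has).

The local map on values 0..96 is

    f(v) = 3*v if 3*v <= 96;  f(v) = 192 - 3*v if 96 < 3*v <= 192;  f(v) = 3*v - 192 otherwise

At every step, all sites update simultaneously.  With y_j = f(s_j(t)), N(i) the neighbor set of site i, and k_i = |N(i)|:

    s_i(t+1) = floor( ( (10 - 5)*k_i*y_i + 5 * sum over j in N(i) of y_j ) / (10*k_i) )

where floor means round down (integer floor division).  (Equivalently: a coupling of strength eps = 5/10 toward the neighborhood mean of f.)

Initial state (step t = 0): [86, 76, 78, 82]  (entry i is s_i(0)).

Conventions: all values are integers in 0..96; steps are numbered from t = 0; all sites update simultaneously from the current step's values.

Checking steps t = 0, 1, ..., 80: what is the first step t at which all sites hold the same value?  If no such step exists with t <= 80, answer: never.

Answer: 19
Key observation: Synchronization is absorbing here: once all sites are equal they stay equal, and step 19 is the first all-equal step.

Derivation:
t=0: [86, 76, 78, 82]  (not all equal)
t=1: [52, 48, 51, 46]  (not all equal)
t=2: [39, 46, 42, 48]  (not all equal)
t=3: [67, 57, 63, 54]  (not all equal)
t=4: [10, 20, 11, 21]  (not all equal)
t=5: [38, 53, 39, 54]  (not all equal)
t=6: [66, 43, 64, 42]  (not all equal)
t=7: [18, 49, 18, 48]  (not all equal)
t=8: [51, 48, 52, 48]  (not all equal)
t=9: [40, 45, 39, 45]  (not all equal)
t=10: [69, 60, 69, 61]  (not all equal)
t=11: [14, 12, 13, 11]  (not all equal)
t=12: [39, 36, 38, 35]  (not all equal)
t=13: [78, 82, 79, 84]  (not all equal)
t=14: [45, 52, 48, 54]  (not all equal)
t=15: [49, 39, 45, 36]  (not all equal)
t=16: [55, 69, 60, 75]  (not all equal)
t=17: [20, 22, 21, 23]  (not all equal)
t=18: [62, 65, 63, 66]  (not all equal)
t=19: [4, 4, 4, 4]  (all equal)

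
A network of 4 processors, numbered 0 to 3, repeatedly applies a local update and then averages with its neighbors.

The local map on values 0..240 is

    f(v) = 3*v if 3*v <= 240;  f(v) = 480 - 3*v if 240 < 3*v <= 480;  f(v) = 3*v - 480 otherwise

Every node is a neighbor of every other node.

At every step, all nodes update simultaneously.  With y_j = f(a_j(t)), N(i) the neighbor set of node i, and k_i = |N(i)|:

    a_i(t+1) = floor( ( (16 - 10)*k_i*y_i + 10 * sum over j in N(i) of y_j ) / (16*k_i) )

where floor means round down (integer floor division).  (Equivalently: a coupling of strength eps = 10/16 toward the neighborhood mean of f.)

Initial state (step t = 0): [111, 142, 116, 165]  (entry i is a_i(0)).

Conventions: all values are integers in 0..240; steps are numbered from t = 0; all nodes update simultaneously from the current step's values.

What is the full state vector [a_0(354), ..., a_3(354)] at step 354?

Answer: [24, 24, 24, 24]
Key observation: The state at step 7, [72, 72, 72, 72], reappears at step 11: the system is in a cycle of period 4 from step 7 on.  Therefore the state at step 354 equals the state at step 7 + ((354 - 7) mod 4) = 10, which is [24, 24, 24, 24].

Derivation:
t=0: [111, 142, 116, 165]
t=1: [97, 81, 94, 75]
t=2: [208, 216, 209, 214]
t=3: [153, 157, 153, 156]
t=4: [16, 14, 16, 15]
t=5: [46, 45, 46, 45]
t=6: [136, 136, 136, 136]
t=7: [72, 72, 72, 72]
t=8: [216, 216, 216, 216]
t=9: [168, 168, 168, 168]
t=10: [24, 24, 24, 24]
t=11: [72, 72, 72, 72]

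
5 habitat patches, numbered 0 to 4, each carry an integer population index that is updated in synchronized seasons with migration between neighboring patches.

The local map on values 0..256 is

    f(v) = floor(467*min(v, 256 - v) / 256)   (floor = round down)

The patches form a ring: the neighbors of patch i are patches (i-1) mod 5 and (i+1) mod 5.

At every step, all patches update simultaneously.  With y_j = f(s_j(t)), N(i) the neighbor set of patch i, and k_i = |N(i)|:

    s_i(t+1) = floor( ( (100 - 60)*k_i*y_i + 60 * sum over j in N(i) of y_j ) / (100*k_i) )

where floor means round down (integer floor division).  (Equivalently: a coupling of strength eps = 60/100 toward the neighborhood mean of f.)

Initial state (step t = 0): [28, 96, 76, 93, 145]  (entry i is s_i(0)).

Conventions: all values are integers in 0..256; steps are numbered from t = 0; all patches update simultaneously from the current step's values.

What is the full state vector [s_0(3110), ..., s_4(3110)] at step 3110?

Answer: [182, 180, 179, 180, 182]
Key observation: The state at step 14, [124, 126, 127, 126, 124], reappears at step 24: the system is in a cycle of period 10 from step 14 on.  Therefore the state at step 3110 equals the state at step 14 + ((3110 - 14) mod 10) = 20, which is [182, 180, 179, 180, 182].

Derivation:
t=0: [28, 96, 76, 93, 145]
t=1: [133, 126, 158, 169, 146]
t=2: [218, 212, 187, 176, 194]
t=3: [85, 90, 117, 129, 109]
t=4: [170, 176, 203, 215, 195]
t=5: [139, 133, 104, 91, 113]
t=6: [214, 210, 192, 184, 196]
t=7: [88, 90, 110, 119, 105]
t=8: [170, 173, 194, 204, 189]
t=9: [144, 141, 118, 108, 123]
t=10: [211, 209, 207, 210, 209]
t=11: [83, 85, 86, 85, 83]
t=12: [152, 154, 155, 154, 152]
t=13: [188, 186, 185, 186, 188]
t=14: [124, 126, 127, 126, 124]
t=15: [226, 228, 229, 228, 226]
t=16: [53, 51, 50, 51, 53]
t=17: [95, 93, 92, 93, 95]
t=18: [171, 169, 168, 169, 171]
t=19: [155, 157, 158, 157, 155]
t=20: [182, 180, 179, 180, 182]
t=21: [135, 137, 138, 137, 135]
t=22: [219, 217, 216, 217, 219]
t=23: [68, 70, 71, 70, 68]
t=24: [124, 126, 127, 126, 124]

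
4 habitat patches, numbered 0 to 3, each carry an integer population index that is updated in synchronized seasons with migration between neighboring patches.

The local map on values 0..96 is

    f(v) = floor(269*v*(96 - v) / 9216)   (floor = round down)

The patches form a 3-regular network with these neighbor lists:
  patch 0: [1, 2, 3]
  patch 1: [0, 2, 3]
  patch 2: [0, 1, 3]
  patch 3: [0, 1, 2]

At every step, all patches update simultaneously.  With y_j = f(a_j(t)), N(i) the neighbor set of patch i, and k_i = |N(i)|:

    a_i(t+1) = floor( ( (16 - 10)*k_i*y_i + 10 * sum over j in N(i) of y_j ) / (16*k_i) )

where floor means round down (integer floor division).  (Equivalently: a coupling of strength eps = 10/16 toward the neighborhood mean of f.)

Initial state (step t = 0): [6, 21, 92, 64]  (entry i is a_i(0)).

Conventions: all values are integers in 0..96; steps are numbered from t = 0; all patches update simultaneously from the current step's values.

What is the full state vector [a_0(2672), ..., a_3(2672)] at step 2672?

Answer: [60, 60, 60, 60]
Key observation: The state at step 3, [63, 63, 63, 63], reappears at step 5: the system is in a cycle of period 2 from step 3 on.  Therefore the state at step 2672 equals the state at step 3 + ((2672 - 3) mod 2) = 4, which is [60, 60, 60, 60].

Derivation:
t=0: [6, 21, 92, 64]
t=1: [29, 34, 28, 36]
t=2: [58, 59, 58, 59]
t=3: [63, 63, 63, 63]
t=4: [60, 60, 60, 60]
t=5: [63, 63, 63, 63]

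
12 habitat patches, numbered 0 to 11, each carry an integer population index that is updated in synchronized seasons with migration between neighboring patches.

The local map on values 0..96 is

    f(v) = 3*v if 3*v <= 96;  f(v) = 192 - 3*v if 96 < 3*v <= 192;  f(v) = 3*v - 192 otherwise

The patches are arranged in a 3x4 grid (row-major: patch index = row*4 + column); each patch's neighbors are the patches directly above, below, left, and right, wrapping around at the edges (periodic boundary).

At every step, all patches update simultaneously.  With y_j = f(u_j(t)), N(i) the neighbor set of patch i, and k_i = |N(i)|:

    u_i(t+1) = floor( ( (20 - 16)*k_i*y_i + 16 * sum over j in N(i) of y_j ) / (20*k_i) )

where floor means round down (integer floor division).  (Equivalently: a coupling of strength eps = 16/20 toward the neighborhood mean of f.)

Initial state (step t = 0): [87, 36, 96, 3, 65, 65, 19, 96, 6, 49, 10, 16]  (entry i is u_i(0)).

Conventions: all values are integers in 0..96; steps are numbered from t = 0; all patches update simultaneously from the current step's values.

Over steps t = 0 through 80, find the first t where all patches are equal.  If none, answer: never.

Answer: 13
Key observation: Synchronization is absorbing here: once all patches are equal they stay equal, and step 13 is the first all-equal step.

Derivation:
t=0: [87, 36, 96, 3, 65, 65, 19, 96, 6, 49, 10, 16]  (not all equal)
t=1: [36, 59, 55, 63, 37, 38, 56, 42, 36, 36, 55, 40]  (not all equal)
t=2: [53, 57, 19, 50, 78, 56, 44, 49, 81, 57, 46, 50]  (not all equal)
t=3: [37, 31, 46, 43, 39, 33, 48, 46, 37, 34, 46, 46]  (not all equal)
t=4: [78, 82, 62, 61, 76, 79, 60, 58, 76, 82, 60, 61]  (not all equal)
t=5: [35, 40, 18, 16, 35, 40, 18, 16, 35, 40, 18, 16]  (not all equal)
t=6: [76, 71, 56, 57, 76, 71, 56, 57, 76, 71, 56, 57]  (not all equal)
t=7: [30, 24, 22, 24, 30, 24, 22, 24, 30, 24, 22, 24]  (not all equal)
t=8: [82, 74, 68, 74, 82, 74, 68, 74, 82, 74, 68, 74]  (not all equal)
t=9: [44, 31, 19, 31, 44, 31, 19, 31, 44, 31, 19, 31]  (not all equal)
t=10: [73, 79, 71, 79, 73, 79, 71, 79, 73, 79, 71, 79]  (not all equal)
t=11: [34, 36, 30, 36, 34, 36, 30, 36, 34, 36, 30, 36]  (not all equal)
t=12: [87, 86, 87, 86, 87, 86, 87, 86, 87, 86, 87, 86]  (not all equal)
t=13: [67, 67, 67, 67, 67, 67, 67, 67, 67, 67, 67, 67]  (all equal)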